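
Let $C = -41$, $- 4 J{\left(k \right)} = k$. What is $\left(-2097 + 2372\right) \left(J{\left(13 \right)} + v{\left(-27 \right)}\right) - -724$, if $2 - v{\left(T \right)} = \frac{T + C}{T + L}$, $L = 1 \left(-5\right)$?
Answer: $- \frac{1633}{8} \approx -204.13$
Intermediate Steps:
$J{\left(k \right)} = - \frac{k}{4}$
$L = -5$
$v{\left(T \right)} = 2 - \frac{-41 + T}{-5 + T}$ ($v{\left(T \right)} = 2 - \frac{T - 41}{T - 5} = 2 - \frac{-41 + T}{-5 + T}$)
$\left(-2097 + 2372\right) \left(J{\left(13 \right)} + v{\left(-27 \right)}\right) - -724 = \left(-2097 + 2372\right) \left(\left(- \frac{1}{4}\right) 13 + \frac{31 - 27}{-5 - 27}\right) - -724 = 275 \left(- \frac{13}{4} + \frac{1}{-32} \cdot 4\right) + 724 = 275 \left(- \frac{13}{4} - \frac{1}{8}\right) + 724 = 275 \left(- \frac{27}{8}\right) + 724 = - \frac{7425}{8} + 724 = - \frac{1633}{8}$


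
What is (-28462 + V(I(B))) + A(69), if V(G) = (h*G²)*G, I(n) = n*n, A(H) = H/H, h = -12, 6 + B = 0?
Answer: -588333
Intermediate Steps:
B = -6 (B = -6 + 0 = -6)
A(H) = 1
I(n) = n²
V(G) = -12*G³ (V(G) = (-12*G²)*G = -12*G³)
(-28462 + V(I(B))) + A(69) = (-28462 - 12*((-6)²)³) + 1 = (-28462 - 12*36³) + 1 = (-28462 - 12*46656) + 1 = (-28462 - 559872) + 1 = -588334 + 1 = -588333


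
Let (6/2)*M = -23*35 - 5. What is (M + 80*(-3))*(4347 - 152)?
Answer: -2139450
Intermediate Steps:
M = -270 (M = (-23*35 - 5)/3 = (-805 - 5)/3 = (⅓)*(-810) = -270)
(M + 80*(-3))*(4347 - 152) = (-270 + 80*(-3))*(4347 - 152) = (-270 - 240)*4195 = -510*4195 = -2139450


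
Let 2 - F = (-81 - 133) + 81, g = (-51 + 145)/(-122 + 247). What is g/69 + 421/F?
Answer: 242921/77625 ≈ 3.1294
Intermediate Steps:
g = 94/125 ≈ 0.75200
F = 135 (F = 2 - ((-81 - 133) + 81) = 2 - (-214 + 81) = 2 - 1*(-133) = 2 + 133 = 135)
g/69 + 421/F = (94/125)/69 + 421/135 = (94/125)*(1/69) + 421*(1/135) = 94/8625 + 421/135 = 242921/77625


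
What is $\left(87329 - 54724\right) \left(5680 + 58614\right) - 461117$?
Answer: $2095844753$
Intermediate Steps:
$\left(87329 - 54724\right) \left(5680 + 58614\right) - 461117 = 32605 \cdot 64294 - 461117 = 2096305870 - 461117 = 2095844753$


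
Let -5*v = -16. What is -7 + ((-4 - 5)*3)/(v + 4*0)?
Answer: -247/16 ≈ -15.438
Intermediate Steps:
v = 16/5 (v = -1/5*(-16) = 16/5 ≈ 3.2000)
-7 + ((-4 - 5)*3)/(v + 4*0) = -7 + ((-4 - 5)*3)/(16/5 + 4*0) = -7 + (-9*3)/(16/5 + 0) = -7 - 27/(16/5) = -7 + (5/16)*(-27) = -7 - 135/16 = -247/16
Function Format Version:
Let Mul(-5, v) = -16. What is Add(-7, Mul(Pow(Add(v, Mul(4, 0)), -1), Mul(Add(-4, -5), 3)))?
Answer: Rational(-247, 16) ≈ -15.438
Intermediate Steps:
v = Rational(16, 5) (v = Mul(Rational(-1, 5), -16) = Rational(16, 5) ≈ 3.2000)
Add(-7, Mul(Pow(Add(v, Mul(4, 0)), -1), Mul(Add(-4, -5), 3))) = Add(-7, Mul(Pow(Add(Rational(16, 5), Mul(4, 0)), -1), Mul(Add(-4, -5), 3))) = Add(-7, Mul(Pow(Add(Rational(16, 5), 0), -1), Mul(-9, 3))) = Add(-7, Mul(Pow(Rational(16, 5), -1), -27)) = Add(-7, Mul(Rational(5, 16), -27)) = Add(-7, Rational(-135, 16)) = Rational(-247, 16)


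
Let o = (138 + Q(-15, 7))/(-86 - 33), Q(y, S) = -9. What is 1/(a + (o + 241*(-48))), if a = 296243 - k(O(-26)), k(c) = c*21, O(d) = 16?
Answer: 119/33836212 ≈ 3.5169e-6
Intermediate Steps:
k(c) = 21*c
o = -129/119 (o = (138 - 9)/(-86 - 33) = 129/(-119) = 129*(-1/119) = -129/119 ≈ -1.0840)
a = 295907 (a = 296243 - 21*16 = 296243 - 1*336 = 296243 - 336 = 295907)
1/(a + (o + 241*(-48))) = 1/(295907 + (-129/119 + 241*(-48))) = 1/(295907 + (-129/119 - 11568)) = 1/(295907 - 1376721/119) = 1/(33836212/119) = 119/33836212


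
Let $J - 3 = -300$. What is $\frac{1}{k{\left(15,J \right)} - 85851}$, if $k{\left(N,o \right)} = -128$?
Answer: $- \frac{1}{85979} \approx -1.1631 \cdot 10^{-5}$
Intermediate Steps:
$J = -297$ ($J = 3 - 300 = -297$)
$\frac{1}{k{\left(15,J \right)} - 85851} = \frac{1}{-128 - 85851} = \frac{1}{-85979} = - \frac{1}{85979}$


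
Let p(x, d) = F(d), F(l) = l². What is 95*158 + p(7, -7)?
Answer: 15059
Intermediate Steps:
p(x, d) = d²
95*158 + p(7, -7) = 95*158 + (-7)² = 15010 + 49 = 15059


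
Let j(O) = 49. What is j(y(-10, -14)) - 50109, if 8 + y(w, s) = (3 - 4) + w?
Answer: -50060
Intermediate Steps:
y(w, s) = -9 + w (y(w, s) = -8 + ((3 - 4) + w) = -8 + (-1 + w) = -9 + w)
j(y(-10, -14)) - 50109 = 49 - 50109 = -50060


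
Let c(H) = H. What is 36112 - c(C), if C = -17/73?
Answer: 2636193/73 ≈ 36112.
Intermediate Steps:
C = -17/73 (C = -17*1/73 = -17/73 ≈ -0.23288)
36112 - c(C) = 36112 - 1*(-17/73) = 36112 + 17/73 = 2636193/73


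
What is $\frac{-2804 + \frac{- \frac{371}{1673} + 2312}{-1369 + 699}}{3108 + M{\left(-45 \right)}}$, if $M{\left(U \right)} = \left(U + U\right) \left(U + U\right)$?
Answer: $- \frac{29970469}{119649136} \approx -0.25049$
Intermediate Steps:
$M{\left(U \right)} = 4 U^{2}$ ($M{\left(U \right)} = 2 U 2 U = 4 U^{2}$)
$\frac{-2804 + \frac{- \frac{371}{1673} + 2312}{-1369 + 699}}{3108 + M{\left(-45 \right)}} = \frac{-2804 + \frac{- \frac{371}{1673} + 2312}{-1369 + 699}}{3108 + 4 \left(-45\right)^{2}} = \frac{-2804 + \frac{\left(-371\right) \frac{1}{1673} + 2312}{-670}}{3108 + 4 \cdot 2025} = \frac{-2804 + \left(- \frac{53}{239} + 2312\right) \left(- \frac{1}{670}\right)}{3108 + 8100} = \frac{-2804 + \frac{552515}{239} \left(- \frac{1}{670}\right)}{11208} = \left(-2804 - \frac{110503}{32026}\right) \frac{1}{11208} = \left(- \frac{89911407}{32026}\right) \frac{1}{11208} = - \frac{29970469}{119649136}$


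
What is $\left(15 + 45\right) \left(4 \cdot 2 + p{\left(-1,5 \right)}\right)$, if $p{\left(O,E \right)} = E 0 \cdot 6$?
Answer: $480$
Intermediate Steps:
$p{\left(O,E \right)} = 0$ ($p{\left(O,E \right)} = 0 \cdot 6 = 0$)
$\left(15 + 45\right) \left(4 \cdot 2 + p{\left(-1,5 \right)}\right) = \left(15 + 45\right) \left(4 \cdot 2 + 0\right) = 60 \left(8 + 0\right) = 60 \cdot 8 = 480$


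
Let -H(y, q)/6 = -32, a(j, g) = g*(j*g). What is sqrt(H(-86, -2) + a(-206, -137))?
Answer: I*sqrt(3866222) ≈ 1966.3*I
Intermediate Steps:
a(j, g) = j*g**2 (a(j, g) = g*(g*j) = j*g**2)
H(y, q) = 192 (H(y, q) = -6*(-32) = 192)
sqrt(H(-86, -2) + a(-206, -137)) = sqrt(192 - 206*(-137)**2) = sqrt(192 - 206*18769) = sqrt(192 - 3866414) = sqrt(-3866222) = I*sqrt(3866222)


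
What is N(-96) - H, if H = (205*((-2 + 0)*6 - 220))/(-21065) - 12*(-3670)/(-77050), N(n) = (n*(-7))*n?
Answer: -2094189412388/32461165 ≈ -64514.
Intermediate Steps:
N(n) = -7*n² (N(n) = (-7*n)*n = -7*n²)
H = 54735908/32461165 (H = (205*(-2*6 - 220))*(-1/21065) + 44040*(-1/77050) = (205*(-12 - 220))*(-1/21065) - 4404/7705 = (205*(-232))*(-1/21065) - 4404/7705 = -47560*(-1/21065) - 4404/7705 = 9512/4213 - 4404/7705 = 54735908/32461165 ≈ 1.6862)
N(-96) - H = -7*(-96)² - 1*54735908/32461165 = -7*9216 - 54735908/32461165 = -64512 - 54735908/32461165 = -2094189412388/32461165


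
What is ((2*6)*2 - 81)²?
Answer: 3249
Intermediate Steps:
((2*6)*2 - 81)² = (12*2 - 81)² = (24 - 81)² = (-57)² = 3249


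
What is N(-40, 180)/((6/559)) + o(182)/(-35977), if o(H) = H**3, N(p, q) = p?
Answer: -420308564/107931 ≈ -3894.2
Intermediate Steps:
N(-40, 180)/((6/559)) + o(182)/(-35977) = -40/(6/559) + 182**3/(-35977) = -40/(6*(1/559)) + 6028568*(-1/35977) = -40/6/559 - 6028568/35977 = -40*559/6 - 6028568/35977 = -11180/3 - 6028568/35977 = -420308564/107931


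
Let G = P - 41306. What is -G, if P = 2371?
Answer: 38935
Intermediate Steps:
G = -38935 (G = 2371 - 41306 = -38935)
-G = -1*(-38935) = 38935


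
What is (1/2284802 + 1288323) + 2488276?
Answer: 8628780948399/2284802 ≈ 3.7766e+6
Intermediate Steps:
(1/2284802 + 1288323) + 2488276 = 2943562967047/2284802 + 2488276 = 8628780948399/2284802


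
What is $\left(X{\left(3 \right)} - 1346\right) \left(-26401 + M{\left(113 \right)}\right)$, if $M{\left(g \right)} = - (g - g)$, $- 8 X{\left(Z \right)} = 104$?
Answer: $35878959$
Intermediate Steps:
$X{\left(Z \right)} = -13$ ($X{\left(Z \right)} = \left(- \frac{1}{8}\right) 104 = -13$)
$M{\left(g \right)} = 0$ ($M{\left(g \right)} = \left(-1\right) 0 = 0$)
$\left(X{\left(3 \right)} - 1346\right) \left(-26401 + M{\left(113 \right)}\right) = \left(-13 - 1346\right) \left(-26401 + 0\right) = \left(-1359\right) \left(-26401\right) = 35878959$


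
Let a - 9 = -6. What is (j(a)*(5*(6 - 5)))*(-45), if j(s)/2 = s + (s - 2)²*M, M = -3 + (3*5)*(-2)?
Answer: 13500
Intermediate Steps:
a = 3 (a = 9 - 6 = 3)
M = -33 (M = -3 + 15*(-2) = -3 - 30 = -33)
j(s) = -66*(-2 + s)² + 2*s (j(s) = 2*(s + (s - 2)²*(-33)) = 2*(s + (-2 + s)²*(-33)) = 2*(s - 33*(-2 + s)²) = -66*(-2 + s)² + 2*s)
(j(a)*(5*(6 - 5)))*(-45) = ((-66*(-2 + 3)² + 2*3)*(5*(6 - 5)))*(-45) = ((-66*1² + 6)*(5*1))*(-45) = ((-66*1 + 6)*5)*(-45) = ((-66 + 6)*5)*(-45) = -60*5*(-45) = -300*(-45) = 13500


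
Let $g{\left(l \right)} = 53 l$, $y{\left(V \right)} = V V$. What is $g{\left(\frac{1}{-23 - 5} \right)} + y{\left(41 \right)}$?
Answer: $\frac{47015}{28} \approx 1679.1$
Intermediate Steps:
$y{\left(V \right)} = V^{2}$
$g{\left(\frac{1}{-23 - 5} \right)} + y{\left(41 \right)} = \frac{53}{-23 - 5} + 41^{2} = \frac{53}{-28} + 1681 = 53 \left(- \frac{1}{28}\right) + 1681 = - \frac{53}{28} + 1681 = \frac{47015}{28}$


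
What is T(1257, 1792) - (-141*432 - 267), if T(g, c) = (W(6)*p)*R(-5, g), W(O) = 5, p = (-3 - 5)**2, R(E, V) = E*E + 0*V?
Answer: 69179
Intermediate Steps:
R(E, V) = E**2 (R(E, V) = E**2 + 0 = E**2)
p = 64 (p = (-8)**2 = 64)
T(g, c) = 8000 (T(g, c) = (5*64)*(-5)**2 = 320*25 = 8000)
T(1257, 1792) - (-141*432 - 267) = 8000 - (-141*432 - 267) = 8000 - (-60912 - 267) = 8000 - 1*(-61179) = 8000 + 61179 = 69179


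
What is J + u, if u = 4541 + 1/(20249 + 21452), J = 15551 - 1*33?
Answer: 836480360/41701 ≈ 20059.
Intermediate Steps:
J = 15518 (J = 15551 - 33 = 15518)
u = 189364242/41701 (u = 4541 + 1/41701 = 189364242/41701 ≈ 4541.0)
J + u = 15518 + 189364242/41701 = 836480360/41701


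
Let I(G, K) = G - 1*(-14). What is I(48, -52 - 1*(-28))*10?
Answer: 620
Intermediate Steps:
I(G, K) = 14 + G (I(G, K) = G + 14 = 14 + G)
I(48, -52 - 1*(-28))*10 = (14 + 48)*10 = 62*10 = 620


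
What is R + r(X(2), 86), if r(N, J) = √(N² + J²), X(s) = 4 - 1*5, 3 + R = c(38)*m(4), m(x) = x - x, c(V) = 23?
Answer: -3 + √7397 ≈ 83.006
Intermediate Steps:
m(x) = 0
R = -3 (R = -3 + 23*0 = -3 + 0 = -3)
X(s) = -1 (X(s) = 4 - 5 = -1)
r(N, J) = √(J² + N²)
R + r(X(2), 86) = -3 + √(86² + (-1)²) = -3 + √(7396 + 1) = -3 + √7397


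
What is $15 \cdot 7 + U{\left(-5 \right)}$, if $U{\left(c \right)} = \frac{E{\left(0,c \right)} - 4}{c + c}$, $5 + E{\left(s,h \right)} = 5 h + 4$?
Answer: $108$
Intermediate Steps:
$E{\left(s,h \right)} = -1 + 5 h$ ($E{\left(s,h \right)} = -5 + \left(5 h + 4\right) = -5 + \left(4 + 5 h\right) = -1 + 5 h$)
$U{\left(c \right)} = \frac{-5 + 5 c}{2 c}$ ($U{\left(c \right)} = \frac{\left(-1 + 5 c\right) - 4}{c + c} = \frac{-5 + 5 c}{2 c}$)
$15 \cdot 7 + U{\left(-5 \right)} = 15 \cdot 7 + \frac{5 \left(-1 - 5\right)}{2 \left(-5\right)} = 105 + \frac{5}{2} \left(- \frac{1}{5}\right) \left(-6\right) = 105 + 3 = 108$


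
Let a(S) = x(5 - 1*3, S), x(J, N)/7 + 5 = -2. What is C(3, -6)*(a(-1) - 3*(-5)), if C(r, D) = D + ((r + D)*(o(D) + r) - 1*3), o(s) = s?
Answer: 0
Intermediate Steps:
x(J, N) = -49 (x(J, N) = -35 + 7*(-2) = -35 - 14 = -49)
a(S) = -49
C(r, D) = -3 + D + (D + r)**2 (C(r, D) = D + ((r + D)*(D + r) - 1*3) = D + ((D + r)*(D + r) - 3) = D + ((D + r)**2 - 3) = D + (-3 + (D + r)**2) = -3 + D + (D + r)**2)
C(3, -6)*(a(-1) - 3*(-5)) = (-3 - 6 + (-6)**2 + 3**2 + 2*(-6)*3)*(-49 - 3*(-5)) = (-3 - 6 + 36 + 9 - 36)*(-49 + 15) = 0*(-34) = 0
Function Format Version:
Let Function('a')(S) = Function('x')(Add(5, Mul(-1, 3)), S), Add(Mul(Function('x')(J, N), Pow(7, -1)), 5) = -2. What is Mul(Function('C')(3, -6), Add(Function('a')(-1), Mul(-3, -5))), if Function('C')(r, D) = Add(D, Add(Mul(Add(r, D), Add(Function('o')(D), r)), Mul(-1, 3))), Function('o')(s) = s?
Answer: 0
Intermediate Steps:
Function('x')(J, N) = -49 (Function('x')(J, N) = Add(-35, Mul(7, -2)) = Add(-35, -14) = -49)
Function('a')(S) = -49
Function('C')(r, D) = Add(-3, D, Pow(Add(D, r), 2)) (Function('C')(r, D) = Add(D, Add(Mul(Add(r, D), Add(D, r)), Mul(-1, 3))) = Add(D, Add(Mul(Add(D, r), Add(D, r)), -3)) = Add(D, Add(Pow(Add(D, r), 2), -3)) = Add(D, Add(-3, Pow(Add(D, r), 2))) = Add(-3, D, Pow(Add(D, r), 2)))
Mul(Function('C')(3, -6), Add(Function('a')(-1), Mul(-3, -5))) = Mul(Add(-3, -6, Pow(-6, 2), Pow(3, 2), Mul(2, -6, 3)), Add(-49, Mul(-3, -5))) = Mul(Add(-3, -6, 36, 9, -36), Add(-49, 15)) = Mul(0, -34) = 0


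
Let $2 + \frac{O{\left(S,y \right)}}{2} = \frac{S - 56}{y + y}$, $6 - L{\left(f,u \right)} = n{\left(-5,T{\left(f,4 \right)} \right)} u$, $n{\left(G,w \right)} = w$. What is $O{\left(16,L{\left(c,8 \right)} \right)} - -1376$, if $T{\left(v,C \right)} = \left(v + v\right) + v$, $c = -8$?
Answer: $\frac{135808}{99} \approx 1371.8$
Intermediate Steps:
$T{\left(v,C \right)} = 3 v$ ($T{\left(v,C \right)} = 2 v + v = 3 v$)
$L{\left(f,u \right)} = 6 - 3 f u$
$O{\left(S,y \right)} = -4 + \frac{-56 + S}{y}$ ($O{\left(S,y \right)} = -4 + 2 \frac{S - 56}{y + y} = -4 + 2 \frac{-56 + S}{2 y} = -4 + \frac{-56 + S}{y}$)
$O{\left(16,L{\left(c,8 \right)} \right)} - -1376 = \frac{-56 + 16 - 4 \left(6 - \left(-24\right) 8\right)}{6 - \left(-24\right) 8} - -1376 = \frac{-56 + 16 - 4 \left(6 + 192\right)}{6 + 192} + 1376 = \frac{-56 + 16 - 792}{198} + 1376 = \frac{1}{198} \left(-832\right) + 1376 = - \frac{416}{99} + 1376 = \frac{135808}{99}$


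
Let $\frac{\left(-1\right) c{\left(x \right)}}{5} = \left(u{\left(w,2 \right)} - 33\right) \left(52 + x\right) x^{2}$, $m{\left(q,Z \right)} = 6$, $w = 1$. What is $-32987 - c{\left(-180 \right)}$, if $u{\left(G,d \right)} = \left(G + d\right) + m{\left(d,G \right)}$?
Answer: $497631013$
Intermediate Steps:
$u{\left(G,d \right)} = 6 + G + d$ ($u{\left(G,d \right)} = \left(G + d\right) + 6 = 6 + G + d$)
$c{\left(x \right)} = - 5 x^{2} \left(-1248 - 24 x\right)$ ($c{\left(x \right)} = - 5 \left(\left(6 + 1 + 2\right) - 33\right) \left(52 + x\right) x^{2} = - 5 \left(9 - 33\right) \left(52 + x\right) x^{2} = - 5 - 24 \left(52 + x\right) x^{2} = - 5 \left(-1248 - 24 x\right) x^{2} = - 5 x^{2} \left(-1248 - 24 x\right)$)
$-32987 - c{\left(-180 \right)} = -32987 - 120 \left(-180\right)^{2} \left(52 - 180\right) = -32987 - 120 \cdot 32400 \left(-128\right) = -32987 - -497664000 = -32987 + 497664000 = 497631013$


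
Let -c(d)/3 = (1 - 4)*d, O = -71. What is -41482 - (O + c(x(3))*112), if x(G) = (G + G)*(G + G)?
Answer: -77699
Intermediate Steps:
x(G) = 4*G² (x(G) = (2*G)*(2*G) = 4*G²)
c(d) = 9*d (c(d) = -3*(1 - 4)*d = -(-9)*d = 9*d)
-41482 - (O + c(x(3))*112) = -41482 - (-71 + (9*(4*3²))*112) = -41482 - (-71 + (9*(4*9))*112) = -41482 - (-71 + (9*36)*112) = -41482 - (-71 + 324*112) = -41482 - (-71 + 36288) = -41482 - 1*36217 = -41482 - 36217 = -77699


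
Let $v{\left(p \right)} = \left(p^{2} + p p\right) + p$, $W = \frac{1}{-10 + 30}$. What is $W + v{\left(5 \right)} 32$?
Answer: $\frac{35201}{20} \approx 1760.1$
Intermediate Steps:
$W = \frac{1}{20} \approx 0.05$
$v{\left(p \right)} = p + 2 p^{2}$ ($v{\left(p \right)} = \left(p^{2} + p^{2}\right) + p = 2 p^{2} + p = p + 2 p^{2}$)
$W + v{\left(5 \right)} 32 = \frac{1}{20} + 5 \left(1 + 2 \cdot 5\right) 32 = \frac{1}{20} + 5 \left(1 + 10\right) 32 = \frac{1}{20} + 5 \cdot 11 \cdot 32 = \frac{1}{20} + 55 \cdot 32 = \frac{1}{20} + 1760 = \frac{35201}{20}$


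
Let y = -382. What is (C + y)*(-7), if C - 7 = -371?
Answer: 5222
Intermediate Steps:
C = -364 (C = 7 - 371 = -364)
(C + y)*(-7) = (-364 - 382)*(-7) = -746*(-7) = 5222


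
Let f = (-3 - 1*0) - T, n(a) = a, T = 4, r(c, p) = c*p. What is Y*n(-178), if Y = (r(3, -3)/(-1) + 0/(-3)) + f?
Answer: -356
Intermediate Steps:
f = -7 (f = (-3 - 1*0) - 1*4 = (-3 + 0) - 4 = -3 - 4 = -7)
Y = 2 (Y = ((3*(-3))/(-1) + 0/(-3)) - 7 = (-9*(-1) + 0*(-⅓)) - 7 = (9 + 0) - 7 = 9 - 7 = 2)
Y*n(-178) = 2*(-178) = -356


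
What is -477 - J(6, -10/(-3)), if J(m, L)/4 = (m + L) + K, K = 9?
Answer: -1651/3 ≈ -550.33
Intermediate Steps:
J(m, L) = 36 + 4*L + 4*m (J(m, L) = 4*((m + L) + 9) = 4*((L + m) + 9) = 4*(9 + L + m) = 36 + 4*L + 4*m)
-477 - J(6, -10/(-3)) = -477 - (36 + 4*(-10/(-3)) + 4*6) = -477 - (36 + 4*(-10*(-1/3)) + 24) = -477 - (36 + 4*(10/3) + 24) = -477 - (36 + 40/3 + 24) = -477 - 1*220/3 = -477 - 220/3 = -1651/3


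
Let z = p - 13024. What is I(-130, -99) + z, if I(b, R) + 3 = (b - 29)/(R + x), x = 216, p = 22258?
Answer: 359956/39 ≈ 9229.6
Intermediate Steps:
z = 9234 (z = 22258 - 13024 = 9234)
I(b, R) = -3 + (-29 + b)/(216 + R) (I(b, R) = -3 + (b - 29)/(R + 216) = -3 + (-29 + b)/(216 + R))
I(-130, -99) + z = (-677 - 130 - 3*(-99))/(216 - 99) + 9234 = (-677 - 130 + 297)/117 + 9234 = (1/117)*(-510) + 9234 = -170/39 + 9234 = 359956/39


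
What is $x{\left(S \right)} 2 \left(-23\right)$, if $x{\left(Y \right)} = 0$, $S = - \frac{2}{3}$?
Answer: $0$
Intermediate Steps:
$S = - \frac{2}{3}$ ($S = \left(-2\right) \frac{1}{3} = - \frac{2}{3} \approx -0.66667$)
$x{\left(S \right)} 2 \left(-23\right) = 0 \cdot 2 \left(-23\right) = 0 \left(-23\right) = 0$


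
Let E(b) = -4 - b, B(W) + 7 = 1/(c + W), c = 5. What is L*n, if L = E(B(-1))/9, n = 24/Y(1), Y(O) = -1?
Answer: -22/3 ≈ -7.3333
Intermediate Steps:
B(W) = -7 + 1/(5 + W)
n = -24 (n = 24/(-1) = 24*(-1) = -24)
L = 11/36 (L = (-4 - (-34 - 7*(-1))/(5 - 1))/9 = (-4 - (-34 + 7)/4)*(⅑) = (-4 - (-27)/4)*(⅑) = (-4 - 1*(-27/4))*(⅑) = (-4 + 27/4)*(⅑) = (11/4)*(⅑) = 11/36 ≈ 0.30556)
L*n = (11/36)*(-24) = -22/3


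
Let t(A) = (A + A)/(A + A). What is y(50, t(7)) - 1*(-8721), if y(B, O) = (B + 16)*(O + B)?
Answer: 12087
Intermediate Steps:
t(A) = 1 (t(A) = (2*A)/((2*A)) = (2*A)*(1/(2*A)) = 1)
y(B, O) = (16 + B)*(B + O)
y(50, t(7)) - 1*(-8721) = (50² + 16*50 + 16*1 + 50*1) - 1*(-8721) = (2500 + 800 + 16 + 50) + 8721 = 3366 + 8721 = 12087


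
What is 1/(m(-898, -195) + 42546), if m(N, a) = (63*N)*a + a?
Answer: 1/11074281 ≈ 9.0299e-8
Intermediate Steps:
m(N, a) = a + 63*N*a (m(N, a) = 63*N*a + a = a + 63*N*a)
1/(m(-898, -195) + 42546) = 1/(-195*(1 + 63*(-898)) + 42546) = 1/(-195*(1 - 56574) + 42546) = 1/(-195*(-56573) + 42546) = 1/(11031735 + 42546) = 1/11074281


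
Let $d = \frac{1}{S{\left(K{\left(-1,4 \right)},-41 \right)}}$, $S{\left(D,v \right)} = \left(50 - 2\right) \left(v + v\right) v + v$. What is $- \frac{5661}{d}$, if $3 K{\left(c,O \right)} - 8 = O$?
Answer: $-913317435$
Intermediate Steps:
$K{\left(c,O \right)} = \frac{8}{3} + \frac{O}{3}$
$S{\left(D,v \right)} = v + 96 v^{2}$ ($S{\left(D,v \right)} = 48 \cdot 2 v v + v = 96 v v + v = 96 v^{2} + v = v + 96 v^{2}$)
$d = \frac{1}{161335}$ ($d = \frac{1}{\left(-41\right) \left(1 + 96 \left(-41\right)\right)} = \frac{1}{\left(-41\right) \left(1 - 3936\right)} = \frac{1}{\left(-41\right) \left(-3935\right)} = \frac{1}{161335} \approx 6.1983 \cdot 10^{-6}$)
$- \frac{5661}{d} = - 5661 \frac{1}{\frac{1}{161335}} = \left(-5661\right) 161335 = -913317435$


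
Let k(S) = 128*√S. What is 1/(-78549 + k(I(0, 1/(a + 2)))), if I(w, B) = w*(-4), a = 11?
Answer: -1/78549 ≈ -1.2731e-5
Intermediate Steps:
I(w, B) = -4*w
1/(-78549 + k(I(0, 1/(a + 2)))) = 1/(-78549 + 128*√(-4*0)) = 1/(-78549 + 128*√0) = 1/(-78549 + 128*0) = 1/(-78549 + 0) = 1/(-78549) = -1/78549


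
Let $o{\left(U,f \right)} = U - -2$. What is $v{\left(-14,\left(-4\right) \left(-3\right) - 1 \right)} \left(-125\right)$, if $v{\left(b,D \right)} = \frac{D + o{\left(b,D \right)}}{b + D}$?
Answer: $- \frac{125}{3} \approx -41.667$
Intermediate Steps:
$o{\left(U,f \right)} = 2 + U$ ($o{\left(U,f \right)} = U + 2 = 2 + U$)
$v{\left(b,D \right)} = \frac{2 + D + b}{D + b}$ ($v{\left(b,D \right)} = \frac{D + \left(2 + b\right)}{b + D} = \frac{2 + D + b}{D + b}$)
$v{\left(-14,\left(-4\right) \left(-3\right) - 1 \right)} \left(-125\right) = \frac{2 - -11 - 14}{\left(\left(-4\right) \left(-3\right) - 1\right) - 14} \left(-125\right) = \frac{2 + \left(12 - 1\right) - 14}{\left(12 - 1\right) - 14} \left(-125\right) = \frac{2 + 11 - 14}{11 - 14} \left(-125\right) = \frac{1}{-3} \left(-1\right) \left(-125\right) = \left(- \frac{1}{3}\right) \left(-1\right) \left(-125\right) = \frac{1}{3} \left(-125\right) = - \frac{125}{3}$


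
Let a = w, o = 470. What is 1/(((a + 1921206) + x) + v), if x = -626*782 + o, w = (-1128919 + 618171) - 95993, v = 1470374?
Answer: 1/2295777 ≈ 4.3558e-7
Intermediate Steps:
w = -606741 (w = -510748 - 95993 = -606741)
a = -606741
x = -489062 (x = -626*782 + 470 = -489532 + 470 = -489062)
1/(((a + 1921206) + x) + v) = 1/(((-606741 + 1921206) - 489062) + 1470374) = 1/((1314465 - 489062) + 1470374) = 1/(825403 + 1470374) = 1/2295777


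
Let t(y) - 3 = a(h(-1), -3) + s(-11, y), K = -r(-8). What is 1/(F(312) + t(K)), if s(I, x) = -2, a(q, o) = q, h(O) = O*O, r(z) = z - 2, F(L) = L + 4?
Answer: 1/318 ≈ 0.0031447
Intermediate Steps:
F(L) = 4 + L
r(z) = -2 + z
h(O) = O²
K = 10 (K = -(-2 - 8) = -1*(-10) = 10)
t(y) = 2 (t(y) = 3 + ((-1)² - 2) = 3 + (1 - 2) = 3 - 1 = 2)
1/(F(312) + t(K)) = 1/((4 + 312) + 2) = 1/(316 + 2) = 1/318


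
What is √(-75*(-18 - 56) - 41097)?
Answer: 17*I*√123 ≈ 188.54*I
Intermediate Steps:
√(-75*(-18 - 56) - 41097) = √(-75*(-74) - 41097) = √(5550 - 41097) = √(-35547) = 17*I*√123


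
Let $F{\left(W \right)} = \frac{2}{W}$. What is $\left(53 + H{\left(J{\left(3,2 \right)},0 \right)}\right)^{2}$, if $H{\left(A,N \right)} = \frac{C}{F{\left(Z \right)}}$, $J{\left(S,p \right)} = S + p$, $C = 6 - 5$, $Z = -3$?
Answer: $\frac{10609}{4} \approx 2652.3$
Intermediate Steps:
$C = 1$ ($C = 6 - 5 = 1$)
$H{\left(A,N \right)} = - \frac{3}{2}$ ($H{\left(A,N \right)} = 1 \frac{1}{2 \frac{1}{-3}} = 1 \frac{1}{2 \left(- \frac{1}{3}\right)} = 1 \frac{1}{- \frac{2}{3}} = 1 \left(- \frac{3}{2}\right) = - \frac{3}{2}$)
$\left(53 + H{\left(J{\left(3,2 \right)},0 \right)}\right)^{2} = \left(53 - \frac{3}{2}\right)^{2} = \left(\frac{103}{2}\right)^{2} = \frac{10609}{4}$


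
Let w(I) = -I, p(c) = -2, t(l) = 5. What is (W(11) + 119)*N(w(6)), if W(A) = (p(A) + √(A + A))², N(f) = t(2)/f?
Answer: -725/6 + 10*√22/3 ≈ -105.20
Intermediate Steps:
N(f) = 5/f
W(A) = (-2 + √2*√A)² (W(A) = (-2 + √(A + A))² = (-2 + √(2*A))² = (-2 + √2*√A)²)
(W(11) + 119)*N(w(6)) = ((-2 + √2*√11)² + 119)*(5/((-1*6))) = ((-2 + √22)² + 119)*(5/(-6)) = (119 + (-2 + √22)²)*(5*(-⅙)) = (119 + (-2 + √22)²)*(-⅚) = -595/6 - 5*(-2 + √22)²/6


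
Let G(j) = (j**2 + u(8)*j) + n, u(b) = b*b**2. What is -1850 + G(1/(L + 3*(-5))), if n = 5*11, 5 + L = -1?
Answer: -802346/441 ≈ -1819.4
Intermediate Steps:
L = -6 (L = -5 - 1 = -6)
n = 55
u(b) = b**3
G(j) = 55 + j**2 + 512*j (G(j) = (j**2 + 8**3*j) + 55 = (j**2 + 512*j) + 55 = 55 + j**2 + 512*j)
-1850 + G(1/(L + 3*(-5))) = -1850 + (55 + (1/(-6 + 3*(-5)))**2 + 512/(-6 + 3*(-5))) = -1850 + (55 + (1/(-6 - 15))**2 + 512/(-6 - 15)) = -1850 + (55 + (1/(-21))**2 + 512/(-21)) = -1850 + (55 + (-1/21)**2 + 512*(-1/21)) = -1850 + (55 + 1/441 - 512/21) = -1850 + 13504/441 = -802346/441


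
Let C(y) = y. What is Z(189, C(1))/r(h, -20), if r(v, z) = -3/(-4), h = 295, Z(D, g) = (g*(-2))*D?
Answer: -504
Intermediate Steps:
Z(D, g) = -2*D*g (Z(D, g) = (-2*g)*D = -2*D*g)
r(v, z) = ¾ (r(v, z) = -3*(-¼) = ¾)
Z(189, C(1))/r(h, -20) = (-2*189*1)/(¾) = -378*4/3 = -504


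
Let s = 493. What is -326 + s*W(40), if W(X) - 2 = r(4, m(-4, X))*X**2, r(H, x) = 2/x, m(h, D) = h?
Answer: -393740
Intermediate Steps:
W(X) = 2 - X**2/2 (W(X) = 2 + (2/(-4))*X**2 = 2 + (2*(-1/4))*X**2 = 2 - X**2/2)
-326 + s*W(40) = -326 + 493*(2 - 1/2*40**2) = -326 + 493*(2 - 1/2*1600) = -326 + 493*(2 - 800) = -326 + 493*(-798) = -326 - 393414 = -393740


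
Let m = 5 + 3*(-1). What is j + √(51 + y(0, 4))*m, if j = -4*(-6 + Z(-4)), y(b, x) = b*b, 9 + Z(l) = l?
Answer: 76 + 2*√51 ≈ 90.283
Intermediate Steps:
Z(l) = -9 + l
y(b, x) = b²
m = 2 (m = 5 - 3 = 2)
j = 76 (j = -4*(-6 + (-9 - 4)) = -4*(-6 - 13) = -4*(-19) = 76)
j + √(51 + y(0, 4))*m = 76 + √(51 + 0²)*2 = 76 + √(51 + 0)*2 = 76 + √51*2 = 76 + 2*√51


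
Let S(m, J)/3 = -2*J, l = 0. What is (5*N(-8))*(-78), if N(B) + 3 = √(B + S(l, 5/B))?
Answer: 1170 - 195*I*√17 ≈ 1170.0 - 804.01*I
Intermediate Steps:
S(m, J) = -6*J (S(m, J) = 3*(-2*J) = -6*J)
N(B) = -3 + √(B - 30/B)
(5*N(-8))*(-78) = (5*(-3 + √(-8 - 30/(-8))))*(-78) = (5*(-3 + √(-8 - 30*(-⅛))))*(-78) = (5*(-3 + √(-8 + 15/4)))*(-78) = (5*(-3 + √(-17/4)))*(-78) = (5*(-3 + I*√17/2))*(-78) = (-15 + 5*I*√17/2)*(-78) = 1170 - 195*I*√17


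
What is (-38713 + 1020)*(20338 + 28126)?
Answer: -1826753552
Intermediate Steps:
(-38713 + 1020)*(20338 + 28126) = -37693*48464 = -1826753552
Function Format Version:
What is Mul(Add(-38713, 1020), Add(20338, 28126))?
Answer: -1826753552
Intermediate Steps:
Mul(Add(-38713, 1020), Add(20338, 28126)) = Mul(-37693, 48464) = -1826753552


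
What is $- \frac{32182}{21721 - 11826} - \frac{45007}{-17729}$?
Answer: $- \frac{125210413}{175428455} \approx -0.71374$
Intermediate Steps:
$- \frac{32182}{21721 - 11826} - \frac{45007}{-17729} = - \frac{32182}{21721 - 11826} - - \frac{45007}{17729} = - \frac{32182}{9895} + \frac{45007}{17729} = - \frac{125210413}{175428455}$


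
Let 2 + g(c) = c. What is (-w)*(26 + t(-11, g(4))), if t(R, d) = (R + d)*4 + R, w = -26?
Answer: -546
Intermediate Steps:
g(c) = -2 + c
t(R, d) = 4*d + 5*R (t(R, d) = (4*R + 4*d) + R = 4*d + 5*R)
(-w)*(26 + t(-11, g(4))) = (-1*(-26))*(26 + (4*(-2 + 4) + 5*(-11))) = 26*(26 + (4*2 - 55)) = 26*(26 + (8 - 55)) = 26*(26 - 47) = 26*(-21) = -546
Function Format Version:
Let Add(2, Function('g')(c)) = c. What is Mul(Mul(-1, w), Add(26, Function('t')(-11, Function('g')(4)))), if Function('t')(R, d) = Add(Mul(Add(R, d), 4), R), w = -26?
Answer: -546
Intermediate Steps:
Function('g')(c) = Add(-2, c)
Function('t')(R, d) = Add(Mul(4, d), Mul(5, R)) (Function('t')(R, d) = Add(Add(Mul(4, R), Mul(4, d)), R) = Add(Mul(4, d), Mul(5, R)))
Mul(Mul(-1, w), Add(26, Function('t')(-11, Function('g')(4)))) = Mul(Mul(-1, -26), Add(26, Add(Mul(4, Add(-2, 4)), Mul(5, -11)))) = Mul(26, Add(26, Add(Mul(4, 2), -55))) = Mul(26, Add(26, Add(8, -55))) = Mul(26, Add(26, -47)) = Mul(26, -21) = -546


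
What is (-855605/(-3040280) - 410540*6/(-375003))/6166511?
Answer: 30626642153/27570691244765448 ≈ 1.1108e-6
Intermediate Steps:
(-855605/(-3040280) - 410540*6/(-375003))/6166511 = (-855605*(-1/3040280) - 2463240*(-1/375003))*(1/6166511) = (171121/608056 + 821080/125001)*(1/6166511) = (30626642153/4471035768)*(1/6166511) = 30626642153/27570691244765448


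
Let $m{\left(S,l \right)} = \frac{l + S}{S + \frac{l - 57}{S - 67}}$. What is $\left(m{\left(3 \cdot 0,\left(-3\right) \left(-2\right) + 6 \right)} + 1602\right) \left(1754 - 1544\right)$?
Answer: $340172$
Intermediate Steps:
$m{\left(S,l \right)} = \frac{S + l}{S + \frac{-57 + l}{-67 + S}}$
$\left(m{\left(3 \cdot 0,\left(-3\right) \left(-2\right) + 6 \right)} + 1602\right) \left(1754 - 1544\right) = \left(\frac{\left(3 \cdot 0\right)^{2} - 67 \cdot 3 \cdot 0 - 67 \left(\left(-3\right) \left(-2\right) + 6\right) + 3 \cdot 0 \left(\left(-3\right) \left(-2\right) + 6\right)}{-57 + \left(\left(-3\right) \left(-2\right) + 6\right) + \left(3 \cdot 0\right)^{2} - 67 \cdot 3 \cdot 0} + 1602\right) \left(1754 - 1544\right) = \left(\frac{0^{2} - 0 - 67 \left(6 + 6\right) + 0 \left(6 + 6\right)}{-57 + \left(6 + 6\right) + 0^{2} - 0} + 1602\right) 210 = \left(\frac{0 + 0 - 804 + 0 \cdot 12}{-57 + 12 + 0 + 0} + 1602\right) 210 = \left(\frac{0 + 0 - 804 + 0}{-45} + 1602\right) 210 = \left(\left(- \frac{1}{45}\right) \left(-804\right) + 1602\right) 210 = \left(\frac{268}{15} + 1602\right) 210 = \frac{24298}{15} \cdot 210 = 340172$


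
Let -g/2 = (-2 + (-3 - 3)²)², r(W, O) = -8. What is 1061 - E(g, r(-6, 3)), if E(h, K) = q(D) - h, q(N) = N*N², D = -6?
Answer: -1035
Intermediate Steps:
q(N) = N³
g = -2312 (g = -2*(-2 + (-3 - 3)²)² = -2*(-2 + (-6)²)² = -2*(-2 + 36)² = -2*34² = -2*1156 = -2312)
E(h, K) = -216 - h (E(h, K) = (-6)³ - h = -216 - h)
1061 - E(g, r(-6, 3)) = 1061 - (-216 - 1*(-2312)) = 1061 - (-216 + 2312) = 1061 - 1*2096 = 1061 - 2096 = -1035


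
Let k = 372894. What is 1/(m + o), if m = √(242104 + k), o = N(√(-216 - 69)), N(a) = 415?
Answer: -415/442773 + √614998/442773 ≈ 0.00083388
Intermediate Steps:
o = 415
m = √614998 (m = √(242104 + 372894) = √614998 ≈ 784.22)
1/(m + o) = 1/(√614998 + 415) = 1/(415 + √614998)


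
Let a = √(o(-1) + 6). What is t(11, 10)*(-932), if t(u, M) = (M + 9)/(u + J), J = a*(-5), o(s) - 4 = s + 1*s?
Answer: 194788/79 + 177080*√2/79 ≈ 5635.7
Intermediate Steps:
o(s) = 4 + 2*s (o(s) = 4 + (s + 1*s) = 4 + (s + s) = 4 + 2*s)
a = 2*√2 (a = √((4 + 2*(-1)) + 6) = √((4 - 2) + 6) = √(2 + 6) = √8 = 2*√2 ≈ 2.8284)
J = -10*√2 (J = (2*√2)*(-5) = -10*√2 ≈ -14.142)
t(u, M) = (9 + M)/(u - 10*√2) (t(u, M) = (M + 9)/(u - 10*√2) = (9 + M)/(u - 10*√2))
t(11, 10)*(-932) = ((9 + 10)/(11 - 10*√2))*(-932) = (19/(11 - 10*√2))*(-932) = -17708/(11 - 10*√2)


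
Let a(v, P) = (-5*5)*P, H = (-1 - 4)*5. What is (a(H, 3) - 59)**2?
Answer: 17956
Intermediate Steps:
H = -25 (H = -5*5 = -25)
a(v, P) = -25*P
(a(H, 3) - 59)**2 = (-25*3 - 59)**2 = (-75 - 59)**2 = (-134)**2 = 17956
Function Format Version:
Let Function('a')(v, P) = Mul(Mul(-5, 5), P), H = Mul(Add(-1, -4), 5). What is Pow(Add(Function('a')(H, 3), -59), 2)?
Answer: 17956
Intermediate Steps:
H = -25 (H = Mul(-5, 5) = -25)
Function('a')(v, P) = Mul(-25, P)
Pow(Add(Function('a')(H, 3), -59), 2) = Pow(Add(Mul(-25, 3), -59), 2) = Pow(Add(-75, -59), 2) = Pow(-134, 2) = 17956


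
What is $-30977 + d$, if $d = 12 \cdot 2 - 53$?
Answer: $-31006$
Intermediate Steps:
$d = -29$ ($d = 24 - 53 = -29$)
$-30977 + d = -30977 - 29 = -31006$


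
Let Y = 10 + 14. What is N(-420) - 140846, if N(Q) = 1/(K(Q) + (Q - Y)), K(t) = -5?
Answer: -63239855/449 ≈ -1.4085e+5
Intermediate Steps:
Y = 24
N(Q) = 1/(-29 + Q) (N(Q) = 1/(-5 + (Q - 1*24)) = 1/(-5 + (Q - 24)) = 1/(-5 + (-24 + Q)) = 1/(-29 + Q))
N(-420) - 140846 = 1/(-29 - 420) - 140846 = 1/(-449) - 140846 = -1/449 - 140846 = -63239855/449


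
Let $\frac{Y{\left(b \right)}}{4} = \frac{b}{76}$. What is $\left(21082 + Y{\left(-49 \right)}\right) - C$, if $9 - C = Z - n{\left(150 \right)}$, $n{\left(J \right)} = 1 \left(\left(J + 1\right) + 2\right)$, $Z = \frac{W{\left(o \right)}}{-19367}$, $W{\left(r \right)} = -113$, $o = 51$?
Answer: $\frac{7697048324}{367973} \approx 20917.0$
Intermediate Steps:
$Z = \frac{113}{19367}$ ($Z = - \frac{113}{-19367} = \left(-113\right) \left(- \frac{1}{19367}\right) = \frac{113}{19367} \approx 0.0058347$)
$n{\left(J \right)} = 3 + J$ ($n{\left(J \right)} = 1 \left(\left(1 + J\right) + 2\right) = 1 \left(3 + J\right) = 3 + J$)
$Y{\left(b \right)} = \frac{b}{19}$ ($Y{\left(b \right)} = 4 \frac{b}{76} = \frac{b}{19}$)
$C = \frac{3137341}{19367}$ ($C = 9 - \left(\frac{113}{19367} - \left(3 + 150\right)\right) = 9 - \left(\frac{113}{19367} - 153\right) = 9 - - \frac{2963038}{19367} = 9 + \frac{2963038}{19367} = \frac{3137341}{19367} \approx 161.99$)
$\left(21082 + Y{\left(-49 \right)}\right) - C = \left(21082 + \frac{1}{19} \left(-49\right)\right) - \frac{3137341}{19367} = \left(21082 - \frac{49}{19}\right) - \frac{3137341}{19367} = \frac{400509}{19} - \frac{3137341}{19367} = \frac{7697048324}{367973}$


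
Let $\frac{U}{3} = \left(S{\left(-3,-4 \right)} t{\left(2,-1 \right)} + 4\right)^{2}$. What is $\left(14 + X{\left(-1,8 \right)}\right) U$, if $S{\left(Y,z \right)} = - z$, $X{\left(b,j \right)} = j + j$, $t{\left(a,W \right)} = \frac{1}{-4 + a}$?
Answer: $360$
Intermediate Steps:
$X{\left(b,j \right)} = 2 j$
$U = 12$ ($U = 3 \left(\frac{\left(-1\right) \left(-4\right)}{-4 + 2} + 4\right)^{2} = 3 \left(\frac{4}{-2} + 4\right)^{2} = 3 \left(4 \left(- \frac{1}{2}\right) + 4\right)^{2} = 3 \left(-2 + 4\right)^{2} = 3 \cdot 2^{2} = 3 \cdot 4 = 12$)
$\left(14 + X{\left(-1,8 \right)}\right) U = \left(14 + 2 \cdot 8\right) 12 = \left(14 + 16\right) 12 = 30 \cdot 12 = 360$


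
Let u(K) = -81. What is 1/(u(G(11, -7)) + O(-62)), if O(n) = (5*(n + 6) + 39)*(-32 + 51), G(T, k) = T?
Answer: -1/4660 ≈ -0.00021459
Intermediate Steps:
O(n) = 1311 + 95*n (O(n) = (5*(6 + n) + 39)*19 = ((30 + 5*n) + 39)*19 = (69 + 5*n)*19 = 1311 + 95*n)
1/(u(G(11, -7)) + O(-62)) = 1/(-81 + (1311 + 95*(-62))) = 1/(-81 + (1311 - 5890)) = 1/(-81 - 4579) = 1/(-4660) = -1/4660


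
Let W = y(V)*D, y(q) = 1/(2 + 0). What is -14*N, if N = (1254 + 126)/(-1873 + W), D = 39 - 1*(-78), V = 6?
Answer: 38640/3629 ≈ 10.648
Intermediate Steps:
y(q) = ½ (y(q) = 1/2 = ½)
D = 117 (D = 39 + 78 = 117)
W = 117/2 (W = (½)*117 = 117/2 ≈ 58.500)
N = -2760/3629 (N = (1254 + 126)/(-1873 + 117/2) = 1380/(-3629/2) = 1380*(-2/3629) = -2760/3629 ≈ -0.76054)
-14*N = -14*(-2760/3629) = 38640/3629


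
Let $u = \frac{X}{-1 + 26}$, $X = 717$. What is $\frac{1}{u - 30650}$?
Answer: $- \frac{25}{765533} \approx -3.2657 \cdot 10^{-5}$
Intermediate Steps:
$u = \frac{717}{25}$ ($u = \frac{1}{-1 + 26} \cdot 717 = \frac{1}{25} \cdot 717 = \frac{717}{25} \approx 28.68$)
$\frac{1}{u - 30650} = \frac{1}{\frac{717}{25} - 30650} = \frac{1}{- \frac{765533}{25}} = - \frac{25}{765533}$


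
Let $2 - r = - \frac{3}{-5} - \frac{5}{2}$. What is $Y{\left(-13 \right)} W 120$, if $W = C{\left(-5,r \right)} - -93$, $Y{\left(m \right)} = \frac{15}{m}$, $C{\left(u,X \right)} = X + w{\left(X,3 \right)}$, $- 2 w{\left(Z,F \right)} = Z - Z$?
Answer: $- \frac{174420}{13} \approx -13417.0$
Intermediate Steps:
$r = \frac{39}{10}$ ($r = 2 - \left(- \frac{3}{-5} - \frac{5}{2}\right) = 2 - \left(\left(-3\right) \left(- \frac{1}{5}\right) - \frac{5}{2}\right) = 2 - \left(\frac{3}{5} - \frac{5}{2}\right) = 2 - - \frac{19}{10} = 2 + \frac{19}{10} = \frac{39}{10} \approx 3.9$)
$w{\left(Z,F \right)} = 0$ ($w{\left(Z,F \right)} = - \frac{Z - Z}{2} = \left(- \frac{1}{2}\right) 0 = 0$)
$C{\left(u,X \right)} = X$ ($C{\left(u,X \right)} = X + 0 = X$)
$W = \frac{969}{10}$ ($W = \frac{39}{10} - -93 = \frac{39}{10} + 93 = \frac{969}{10} \approx 96.9$)
$Y{\left(-13 \right)} W 120 = \frac{15}{-13} \cdot \frac{969}{10} \cdot 120 = 15 \left(- \frac{1}{13}\right) \frac{969}{10} \cdot 120 = \left(- \frac{15}{13}\right) \frac{969}{10} \cdot 120 = \left(- \frac{2907}{26}\right) 120 = - \frac{174420}{13}$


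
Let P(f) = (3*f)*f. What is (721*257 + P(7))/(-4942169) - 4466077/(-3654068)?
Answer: 1944952937711/1641729235772 ≈ 1.1847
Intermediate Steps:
P(f) = 3*f²
(721*257 + P(7))/(-4942169) - 4466077/(-3654068) = (721*257 + 3*7²)/(-4942169) - 4466077/(-3654068) = (185297 + 3*49)*(-1/4942169) - 4466077*(-1/3654068) = (185297 + 147)*(-1/4942169) + 406007/332188 = 185444*(-1/4942169) + 406007/332188 = -185444/4942169 + 406007/332188 = 1944952937711/1641729235772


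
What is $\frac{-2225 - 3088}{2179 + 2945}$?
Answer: $- \frac{253}{244} \approx -1.0369$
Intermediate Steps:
$\frac{-2225 - 3088}{2179 + 2945} = - \frac{5313}{5124} = \left(-5313\right) \frac{1}{5124} = - \frac{253}{244}$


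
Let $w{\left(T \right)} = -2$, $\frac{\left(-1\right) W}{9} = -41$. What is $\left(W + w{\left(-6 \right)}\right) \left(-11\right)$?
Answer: $-4037$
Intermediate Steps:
$W = 369$ ($W = \left(-9\right) \left(-41\right) = 369$)
$\left(W + w{\left(-6 \right)}\right) \left(-11\right) = \left(369 - 2\right) \left(-11\right) = 367 \left(-11\right) = -4037$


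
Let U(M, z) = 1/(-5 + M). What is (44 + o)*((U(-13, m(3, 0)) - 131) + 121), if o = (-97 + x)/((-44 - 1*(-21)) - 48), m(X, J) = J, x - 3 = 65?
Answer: -190231/426 ≈ -446.55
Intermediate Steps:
x = 68 (x = 3 + 65 = 68)
o = 29/71 (o = (-97 + 68)/((-44 - 1*(-21)) - 48) = -29/((-44 + 21) - 48) = -29/(-23 - 48) = -29/(-71) = -29*(-1/71) = 29/71 ≈ 0.40845)
(44 + o)*((U(-13, m(3, 0)) - 131) + 121) = (44 + 29/71)*((1/(-5 - 13) - 131) + 121) = 3153*((1/(-18) - 131) + 121)/71 = 3153*((-1/18 - 131) + 121)/71 = 3153*(-2359/18 + 121)/71 = (3153/71)*(-181/18) = -190231/426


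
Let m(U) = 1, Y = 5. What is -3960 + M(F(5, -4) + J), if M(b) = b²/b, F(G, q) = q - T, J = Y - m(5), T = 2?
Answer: -3962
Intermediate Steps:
J = 4 (J = 5 - 1*1 = 5 - 1 = 4)
F(G, q) = -2 + q (F(G, q) = q - 1*2 = q - 2 = -2 + q)
M(b) = b
-3960 + M(F(5, -4) + J) = -3960 + ((-2 - 4) + 4) = -3960 + (-6 + 4) = -3960 - 2 = -3962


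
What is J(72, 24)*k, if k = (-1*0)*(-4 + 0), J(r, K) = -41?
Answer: 0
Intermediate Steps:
k = 0 (k = 0*(-4) = 0)
J(72, 24)*k = -41*0 = 0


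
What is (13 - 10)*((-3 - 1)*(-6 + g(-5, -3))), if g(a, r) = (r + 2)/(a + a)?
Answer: 354/5 ≈ 70.800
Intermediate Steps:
g(a, r) = (2 + r)/(2*a) (g(a, r) = (2 + r)/((2*a)) = (2 + r)*(1/(2*a)) = (2 + r)/(2*a))
(13 - 10)*((-3 - 1)*(-6 + g(-5, -3))) = (13 - 10)*((-3 - 1)*(-6 + (1/2)*(2 - 3)/(-5))) = 3*(-4*(-6 + (1/2)*(-1/5)*(-1))) = 3*(-4*(-6 + 1/10)) = 3*(-4*(-59/10)) = 3*(118/5) = 354/5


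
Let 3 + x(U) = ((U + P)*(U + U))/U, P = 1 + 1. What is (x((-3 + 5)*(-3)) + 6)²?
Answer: 25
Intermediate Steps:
P = 2
x(U) = 1 + 2*U (x(U) = -3 + ((U + 2)*(U + U))/U = -3 + ((2 + U)*(2*U))/U = -3 + (2*U*(2 + U))/U = -3 + (4 + 2*U) = 1 + 2*U)
(x((-3 + 5)*(-3)) + 6)² = ((1 + 2*((-3 + 5)*(-3))) + 6)² = ((1 + 2*(2*(-3))) + 6)² = ((1 + 2*(-6)) + 6)² = ((1 - 12) + 6)² = (-11 + 6)² = (-5)² = 25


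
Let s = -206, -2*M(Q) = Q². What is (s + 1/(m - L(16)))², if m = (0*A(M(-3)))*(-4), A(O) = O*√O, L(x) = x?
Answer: 10870209/256 ≈ 42462.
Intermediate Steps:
M(Q) = -Q²/2
A(O) = O^(3/2)
m = 0 (m = (0*(-½*(-3)²)^(3/2))*(-4) = (0*(-½*9)^(3/2))*(-4) = (0*(-9/2)^(3/2))*(-4) = (0*(-27*I*√2/4))*(-4) = 0*(-4) = 0)
(s + 1/(m - L(16)))² = (-206 + 1/(0 - 1*16))² = (-206 + 1/(0 - 16))² = (-206 + 1/(-16))² = (-206 - 1/16)² = (-3297/16)² = 10870209/256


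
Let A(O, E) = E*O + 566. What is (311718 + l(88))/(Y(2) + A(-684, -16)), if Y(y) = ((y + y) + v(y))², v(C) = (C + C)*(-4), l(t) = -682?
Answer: 155518/5827 ≈ 26.689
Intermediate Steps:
v(C) = -8*C (v(C) = (2*C)*(-4) = -8*C)
A(O, E) = 566 + E*O
Y(y) = 36*y² (Y(y) = ((y + y) - 8*y)² = (2*y - 8*y)² = (-6*y)² = 36*y²)
(311718 + l(88))/(Y(2) + A(-684, -16)) = (311718 - 682)/(36*2² + (566 - 16*(-684))) = 311036/(36*4 + (566 + 10944)) = 311036/(144 + 11510) = 311036/11654 = 311036*(1/11654) = 155518/5827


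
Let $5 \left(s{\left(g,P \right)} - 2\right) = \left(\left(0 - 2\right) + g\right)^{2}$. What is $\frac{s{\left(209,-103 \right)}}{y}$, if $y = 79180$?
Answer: $\frac{42859}{395900} \approx 0.10826$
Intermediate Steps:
$s{\left(g,P \right)} = 2 + \frac{\left(-2 + g\right)^{2}}{5}$ ($s{\left(g,P \right)} = 2 + \frac{\left(\left(0 - 2\right) + g\right)^{2}}{5} = 2 + \frac{\left(-2 + g\right)^{2}}{5}$)
$\frac{s{\left(209,-103 \right)}}{y} = \frac{2 + \frac{\left(-2 + 209\right)^{2}}{5}}{79180} = \left(2 + \frac{207^{2}}{5}\right) \frac{1}{79180} = \left(2 + \frac{1}{5} \cdot 42849\right) \frac{1}{79180} = \left(2 + \frac{42849}{5}\right) \frac{1}{79180} = \frac{42859}{5} \cdot \frac{1}{79180} = \frac{42859}{395900}$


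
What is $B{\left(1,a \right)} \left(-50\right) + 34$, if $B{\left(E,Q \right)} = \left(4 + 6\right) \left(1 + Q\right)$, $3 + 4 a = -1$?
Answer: $34$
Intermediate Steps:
$a = -1$ ($a = - \frac{3}{4} + \frac{1}{4} \left(-1\right) = - \frac{3}{4} - \frac{1}{4} = -1$)
$B{\left(E,Q \right)} = 10 + 10 Q$ ($B{\left(E,Q \right)} = 10 \left(1 + Q\right) = 10 + 10 Q$)
$B{\left(1,a \right)} \left(-50\right) + 34 = \left(10 + 10 \left(-1\right)\right) \left(-50\right) + 34 = \left(10 - 10\right) \left(-50\right) + 34 = 0 \left(-50\right) + 34 = 0 + 34 = 34$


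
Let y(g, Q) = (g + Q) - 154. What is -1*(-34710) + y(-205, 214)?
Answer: 34565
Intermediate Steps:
y(g, Q) = -154 + Q + g (y(g, Q) = (Q + g) - 154 = -154 + Q + g)
-1*(-34710) + y(-205, 214) = -1*(-34710) + (-154 + 214 - 205) = 34710 - 145 = 34565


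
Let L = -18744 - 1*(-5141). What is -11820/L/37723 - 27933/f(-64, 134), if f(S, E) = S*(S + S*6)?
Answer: -2047623921291/2101845889024 ≈ -0.97420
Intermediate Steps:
L = -13603 (L = -18744 + 5141 = -13603)
f(S, E) = 7*S**2 (f(S, E) = S*(S + 6*S) = S*(7*S) = 7*S**2)
-11820/L/37723 - 27933/f(-64, 134) = -11820/(-13603)/37723 - 27933/(7*(-64)**2) = -11820*(-1/13603)*(1/37723) - 27933/(7*4096) = (11820/13603)*(1/37723) - 27933/28672 = 11820/513145969 - 27933*1/28672 = 11820/513145969 - 27933/28672 = -2047623921291/2101845889024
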